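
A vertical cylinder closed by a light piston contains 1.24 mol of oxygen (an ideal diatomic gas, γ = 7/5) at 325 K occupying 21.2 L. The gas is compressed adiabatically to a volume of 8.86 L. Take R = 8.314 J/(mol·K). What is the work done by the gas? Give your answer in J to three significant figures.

W ≈ -3500 J

Adiabatic: TV^(γ−1) = const with γ = 7/5.
T₂ = T₁ (V₁/V₂)^(γ−1) = 325 × (21.2/8.86)^0.4 = 325 × 1.418 = 460.7 K.
W_by = nCᵥ(T₁ − T₂) = (1.24)(20.79)(325 − 460.7) = -3498 J.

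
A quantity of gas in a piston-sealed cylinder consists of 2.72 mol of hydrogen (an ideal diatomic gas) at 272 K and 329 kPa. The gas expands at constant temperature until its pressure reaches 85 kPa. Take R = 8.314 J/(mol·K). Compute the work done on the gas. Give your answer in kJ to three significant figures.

Isothermal process: W = nRT ln(V₂/V₁) = nRT ln(P₁/P₂).
W = (2.72)(8.314)(272) × ln(329/85)
  = 6151 × ln(3.871) = 6151 × 1.353
W_by_gas = 8325 J; work on gas = −W_by = -8325 J.

W ≈ -8.32 kJ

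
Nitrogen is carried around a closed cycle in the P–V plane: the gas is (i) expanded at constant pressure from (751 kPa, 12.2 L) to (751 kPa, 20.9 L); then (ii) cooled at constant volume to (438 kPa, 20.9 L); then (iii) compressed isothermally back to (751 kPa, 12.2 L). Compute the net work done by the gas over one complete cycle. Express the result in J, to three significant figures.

W_net ≈ 1610 J

Leg (i): W = PΔV = (751)(20.9 − 12.2) = 6534 J.
Leg (ii): W = 0.
Leg (iii): W = PᵢVᵢ ln(V_f/Vᵢ) = (9154) ln(12.2/20.9) = -4928 J.
W_net = 6534 − 4928 = 1606 J.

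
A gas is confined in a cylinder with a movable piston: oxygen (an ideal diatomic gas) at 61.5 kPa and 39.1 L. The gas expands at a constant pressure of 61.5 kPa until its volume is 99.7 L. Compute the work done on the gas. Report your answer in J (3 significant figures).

Isobaric: W = P ΔV.
W = (61.5 kPa)(99.7 − 39.1 L) = (61.5)(60.6) = 3727 J.
Work on gas = −W_by = -3727 J.

W ≈ -3730 J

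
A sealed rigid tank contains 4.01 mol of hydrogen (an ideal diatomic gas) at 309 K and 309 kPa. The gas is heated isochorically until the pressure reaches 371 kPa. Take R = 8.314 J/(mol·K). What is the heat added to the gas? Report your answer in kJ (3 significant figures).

Q ≈ 5.17 kJ

Constant volume ⇒ W = 0, so Q = ΔU = nCᵥΔT with Cᵥ = 5R/2 = 20.79 J/(mol·K).
At constant V, T₂/T₁ = P₂/P₁ ⇒ ΔT = T₁(P₂/P₁ − 1) = 309·(371/309 − 1) = 62 K.
ΔU = (4.01)(20.79)(62) = 5168 J.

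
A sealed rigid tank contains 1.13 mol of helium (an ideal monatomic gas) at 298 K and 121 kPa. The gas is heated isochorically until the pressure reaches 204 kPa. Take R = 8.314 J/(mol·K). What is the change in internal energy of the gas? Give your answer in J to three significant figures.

ΔU ≈ 2880 J

Constant volume ⇒ W = 0, so Q = ΔU = nCᵥΔT with Cᵥ = 3R/2 = 12.47 J/(mol·K).
At constant V, T₂/T₁ = P₂/P₁ ⇒ ΔT = T₁(P₂/P₁ − 1) = 298·(204/121 − 1) = 204.4 K.
ΔU = (1.13)(12.47)(204.4) = 2881 J.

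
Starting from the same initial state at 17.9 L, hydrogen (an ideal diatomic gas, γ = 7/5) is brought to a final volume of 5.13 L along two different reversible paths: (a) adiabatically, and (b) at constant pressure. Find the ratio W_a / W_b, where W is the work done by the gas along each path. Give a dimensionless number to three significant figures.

Path (a) adiabatic: W = P₁V₁(1 − (V₁/V₂)^(γ−1))/(γ−1) → W_a/(P₁V₁) = -1.621.
Path (b) isobaric: W = P₁(V₂ − V₁) → W_b/(P₁V₁) = -0.7134.
W_a / W_b = -1.621 / -0.7134 = 2.273.

W_a / W_b ≈ 2.27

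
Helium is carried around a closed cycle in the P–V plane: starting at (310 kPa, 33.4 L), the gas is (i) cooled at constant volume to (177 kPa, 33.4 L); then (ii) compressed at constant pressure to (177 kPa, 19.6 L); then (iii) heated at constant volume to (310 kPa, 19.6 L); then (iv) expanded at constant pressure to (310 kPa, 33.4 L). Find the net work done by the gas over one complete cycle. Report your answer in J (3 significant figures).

Constant-volume legs do no work.
W(ii) = (177)(19.6 − 33.4) = -2443 J; W(iv) = (310)(33.4 − 19.6) = 4278 J.
W_net = -2443 + 4278 = 1835 J (the clockwise enclosed area).

W_net ≈ 1840 J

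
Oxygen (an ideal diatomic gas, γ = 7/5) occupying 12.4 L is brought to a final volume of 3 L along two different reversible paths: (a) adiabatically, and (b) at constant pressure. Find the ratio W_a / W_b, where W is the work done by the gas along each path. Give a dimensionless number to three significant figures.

Path (a) adiabatic: W = P₁V₁(1 − (V₁/V₂)^(γ−1))/(γ−1) → W_a/(P₁V₁) = -1.91.
Path (b) isobaric: W = P₁(V₂ − V₁) → W_b/(P₁V₁) = -0.7581.
W_a / W_b = -1.91 / -0.7581 = 2.52.

W_a / W_b ≈ 2.52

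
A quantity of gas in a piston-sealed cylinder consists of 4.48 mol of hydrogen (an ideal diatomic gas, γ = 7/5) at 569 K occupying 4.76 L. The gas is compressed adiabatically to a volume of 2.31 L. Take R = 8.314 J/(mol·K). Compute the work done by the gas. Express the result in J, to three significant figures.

W ≈ -17800 J

Adiabatic: TV^(γ−1) = const with γ = 7/5.
T₂ = T₁ (V₁/V₂)^(γ−1) = 569 × (4.76/2.31)^0.4 = 569 × 1.335 = 759.8 K.
W_by = nCᵥ(T₁ − T₂) = (4.48)(20.79)(569 − 759.8) = -17768 J.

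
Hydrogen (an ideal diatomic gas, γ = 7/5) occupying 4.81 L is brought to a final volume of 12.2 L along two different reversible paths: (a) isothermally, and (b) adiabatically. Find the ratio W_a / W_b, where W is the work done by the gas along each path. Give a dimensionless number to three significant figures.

Path (a) isothermal: W = P₁V₁ ln(V₂/V₁) → W_a/(P₁V₁) = 0.9307.
Path (b) adiabatic: W = P₁V₁(1 − (V₁/V₂)^(γ−1))/(γ−1) → W_b/(P₁V₁) = 0.7771.
W_a / W_b = 0.9307 / 0.7771 = 1.198.

W_a / W_b ≈ 1.20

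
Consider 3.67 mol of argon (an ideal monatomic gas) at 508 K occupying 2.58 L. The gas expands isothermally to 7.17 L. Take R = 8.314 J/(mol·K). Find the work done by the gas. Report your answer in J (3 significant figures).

Isothermal: W = nRT ln(V₂/V₁).
W = (3.67)(8.314)(508) × ln(7.17/2.58)
  = 15500 × 1.022
W_by_gas = 15843 J.

W ≈ 15800 J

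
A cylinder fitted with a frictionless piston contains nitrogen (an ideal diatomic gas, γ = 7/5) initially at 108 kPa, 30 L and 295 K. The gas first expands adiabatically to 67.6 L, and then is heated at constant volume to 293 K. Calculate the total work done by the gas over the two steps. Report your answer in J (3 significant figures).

Step 1 (adiabatic): W = (P₁V₁ − P₂V₂)/(γ−1) = (3240 − 2341)/0.4 = 2247 J.
Step 2 (isochoric): W = 0 (constant volume).
W_total = 2247 + 0 = 2247 J.

W_total ≈ 2250 J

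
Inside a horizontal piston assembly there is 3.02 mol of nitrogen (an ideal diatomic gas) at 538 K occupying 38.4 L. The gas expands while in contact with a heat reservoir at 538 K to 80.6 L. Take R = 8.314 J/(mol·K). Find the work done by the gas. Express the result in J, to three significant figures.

W ≈ 10000 J

Isothermal: W = nRT ln(V₂/V₁).
W = (3.02)(8.314)(538) × ln(80.6/38.4)
  = 13508 × 0.7414
W_by_gas = 10016 J.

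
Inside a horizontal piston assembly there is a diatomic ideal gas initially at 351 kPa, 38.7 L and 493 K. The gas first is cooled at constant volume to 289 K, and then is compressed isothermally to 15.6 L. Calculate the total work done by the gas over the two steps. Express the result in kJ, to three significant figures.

W_total ≈ -7.23 kJ

Step 1 (isochoric): W = 0 (constant volume).
After step 1: P = 205.8 kPa (V unchanged).
Step 2 (isothermal): W = P₁V₁ ln(V₂/V₁) = (7963) ln(15.6/38.7) = -7235 J.
W_total = 0 − 7235 = -7235 J.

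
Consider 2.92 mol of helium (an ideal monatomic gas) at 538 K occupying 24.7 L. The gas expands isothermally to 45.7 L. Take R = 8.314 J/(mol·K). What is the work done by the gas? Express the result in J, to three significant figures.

Isothermal: W = nRT ln(V₂/V₁).
W = (2.92)(8.314)(538) × ln(45.7/24.7)
  = 13061 × 0.6153
W_by_gas = 8036 J.

W ≈ 8040 J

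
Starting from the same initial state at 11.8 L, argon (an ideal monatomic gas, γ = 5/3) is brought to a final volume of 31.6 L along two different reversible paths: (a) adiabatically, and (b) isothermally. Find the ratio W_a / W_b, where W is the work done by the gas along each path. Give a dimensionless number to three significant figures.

Path (a) adiabatic: W = P₁V₁(1 − (V₁/V₂)^(γ−1))/(γ−1) → W_a/(P₁V₁) = 0.7222.
Path (b) isothermal: W = P₁V₁ ln(V₂/V₁) → W_b/(P₁V₁) = 0.9851.
W_a / W_b = 0.7222 / 0.9851 = 0.7331.

W_a / W_b ≈ 0.733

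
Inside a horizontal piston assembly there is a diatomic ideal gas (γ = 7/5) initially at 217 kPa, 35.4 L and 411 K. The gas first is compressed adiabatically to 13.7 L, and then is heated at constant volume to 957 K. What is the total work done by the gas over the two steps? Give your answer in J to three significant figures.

Step 1 (adiabatic): W = (P₁V₁ − P₂V₂)/(γ−1) = (7682 − 11230)/0.4 = -8870 J.
Step 2 (isochoric): W = 0 (constant volume).
W_total = -8870 + 0 = -8870 J.

W_total ≈ -8870 J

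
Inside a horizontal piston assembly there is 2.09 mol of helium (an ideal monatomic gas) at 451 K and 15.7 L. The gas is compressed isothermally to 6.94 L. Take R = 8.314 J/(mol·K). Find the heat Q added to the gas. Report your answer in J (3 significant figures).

Q ≈ -6400 J

Isothermal ⇒ ΔU = 0, so Q = W = nRT ln(V₂/V₁).
Q = (2.09)(8.314)(451) ln(6.94/15.7) = 7837 × -0.8164 = -6398 J.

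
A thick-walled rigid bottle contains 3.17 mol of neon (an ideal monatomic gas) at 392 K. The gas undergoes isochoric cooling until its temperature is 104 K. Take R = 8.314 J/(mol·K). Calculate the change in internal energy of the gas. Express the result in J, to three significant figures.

ΔU ≈ -11400 J

Constant volume ⇒ W = 0, so Q = ΔU = nCᵥΔT with Cᵥ = 3R/2 = 12.47 J/(mol·K).
ΔU = (3.17)(12.47)(104 − 392) = -11386 J.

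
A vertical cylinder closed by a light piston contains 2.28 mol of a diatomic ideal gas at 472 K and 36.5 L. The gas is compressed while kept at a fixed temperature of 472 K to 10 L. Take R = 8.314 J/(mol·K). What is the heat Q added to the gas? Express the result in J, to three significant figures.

Q ≈ -11600 J

Isothermal ⇒ ΔU = 0, so Q = W = nRT ln(V₂/V₁).
Q = (2.28)(8.314)(472) ln(10/36.5) = 8947 × -1.295 = -11584 J.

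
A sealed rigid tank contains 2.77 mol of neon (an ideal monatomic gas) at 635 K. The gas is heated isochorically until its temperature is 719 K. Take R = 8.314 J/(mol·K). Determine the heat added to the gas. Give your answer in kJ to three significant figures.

Constant volume ⇒ W = 0, so Q = ΔU = nCᵥΔT with Cᵥ = 3R/2 = 12.47 J/(mol·K).
ΔU = (2.77)(12.47)(719 − 635) = 2902 J.

Q ≈ 2.90 kJ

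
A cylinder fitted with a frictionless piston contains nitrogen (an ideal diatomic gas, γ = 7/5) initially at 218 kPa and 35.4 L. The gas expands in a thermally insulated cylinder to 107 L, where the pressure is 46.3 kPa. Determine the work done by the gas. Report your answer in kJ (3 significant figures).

W ≈ 6.91 kJ

Adiabatic: W = (P₁V₁ − P₂V₂)/(γ − 1) with γ = 7/5.
P₁V₁ = 7717 J, P₂V₂ = 4954 J.
W = (7717 − 4954) / 0.4 = 6908 J.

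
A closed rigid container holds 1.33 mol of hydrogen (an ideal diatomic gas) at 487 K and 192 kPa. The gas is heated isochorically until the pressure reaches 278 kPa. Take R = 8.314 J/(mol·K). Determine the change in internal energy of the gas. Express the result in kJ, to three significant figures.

ΔU ≈ 6.03 kJ

Constant volume ⇒ W = 0, so Q = ΔU = nCᵥΔT with Cᵥ = 5R/2 = 20.79 J/(mol·K).
At constant V, T₂/T₁ = P₂/P₁ ⇒ ΔT = T₁(P₂/P₁ − 1) = 487·(278/192 − 1) = 218.1 K.
ΔU = (1.33)(20.79)(218.1) = 6030 J.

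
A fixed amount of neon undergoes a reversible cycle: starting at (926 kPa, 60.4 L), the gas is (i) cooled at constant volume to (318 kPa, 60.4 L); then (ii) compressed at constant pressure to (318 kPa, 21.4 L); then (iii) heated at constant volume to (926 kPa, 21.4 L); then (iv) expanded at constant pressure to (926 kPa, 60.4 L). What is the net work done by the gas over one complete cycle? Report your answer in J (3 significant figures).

W_net ≈ 23700 J

Constant-volume legs do no work.
W(ii) = (318)(21.4 − 60.4) = -12402 J; W(iv) = (926)(60.4 − 21.4) = 36114 J.
W_net = -12402 + 36114 = 23712 J (the clockwise enclosed area).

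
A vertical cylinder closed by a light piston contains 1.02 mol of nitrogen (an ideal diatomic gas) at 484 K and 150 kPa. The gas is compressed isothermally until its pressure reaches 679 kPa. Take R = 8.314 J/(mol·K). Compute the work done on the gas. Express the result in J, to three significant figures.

W ≈ 6200 J

Isothermal process: W = nRT ln(V₂/V₁) = nRT ln(P₁/P₂).
W = (1.02)(8.314)(484) × ln(150/679)
  = 4104 × ln(0.2209) = 4104 × -1.51
W_by_gas = -6198 J; work on gas = −W_by = 6198 J.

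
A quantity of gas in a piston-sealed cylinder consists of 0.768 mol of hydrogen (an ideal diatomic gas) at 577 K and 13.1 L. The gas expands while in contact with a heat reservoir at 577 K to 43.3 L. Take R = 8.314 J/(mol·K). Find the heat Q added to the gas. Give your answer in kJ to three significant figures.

Isothermal ⇒ ΔU = 0, so Q = W = nRT ln(V₂/V₁).
Q = (0.768)(8.314)(577) ln(43.3/13.1) = 3684 × 1.196 = 4405 J.

Q ≈ 4.40 kJ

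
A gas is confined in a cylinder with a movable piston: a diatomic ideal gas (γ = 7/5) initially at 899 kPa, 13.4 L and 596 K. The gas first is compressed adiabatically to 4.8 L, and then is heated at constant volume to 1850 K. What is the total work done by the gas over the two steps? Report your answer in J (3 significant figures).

Step 1 (adiabatic): W = (P₁V₁ − P₂V₂)/(γ−1) = (12047 − 18164)/0.4 = -15293 J.
Step 2 (isochoric): W = 0 (constant volume).
W_total = -15293 + 0 = -15293 J.

W_total ≈ -15300 J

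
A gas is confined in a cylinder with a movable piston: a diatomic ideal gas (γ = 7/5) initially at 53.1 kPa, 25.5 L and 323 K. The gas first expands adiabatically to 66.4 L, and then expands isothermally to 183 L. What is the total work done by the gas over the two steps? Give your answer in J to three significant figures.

Step 1 (adiabatic): W = (P₁V₁ − P₂V₂)/(γ−1) = (1354 − 923.4)/0.4 = 1077 J.
After step 1: P = 13.91 kPa, V = 66.4 L, T = 220.3 K.
Step 2 (isothermal): W = P₁V₁ ln(V₂/V₁) = (923.4) ln(183/66.4) = 936.1 J.
W_total = 1077 + 936.1 = 2013 J.

W_total ≈ 2010 J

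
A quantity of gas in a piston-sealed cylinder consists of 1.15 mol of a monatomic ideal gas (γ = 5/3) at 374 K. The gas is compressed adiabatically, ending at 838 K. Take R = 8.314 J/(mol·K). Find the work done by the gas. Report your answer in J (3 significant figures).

W ≈ -6650 J

Adiabatic ⇒ Q = 0, so W_by = −ΔU = nCᵥ(T₁ − T₂).
Cᵥ = 3R/2 = 12.47 J/(mol·K).
W = (1.15)(12.47)(374 − 838) = -6655 J.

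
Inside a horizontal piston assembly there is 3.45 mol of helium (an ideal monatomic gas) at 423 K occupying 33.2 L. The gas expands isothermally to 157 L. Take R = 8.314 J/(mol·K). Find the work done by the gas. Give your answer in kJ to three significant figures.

W ≈ 18.9 kJ

Isothermal: W = nRT ln(V₂/V₁).
W = (3.45)(8.314)(423) × ln(157/33.2)
  = 12133 × 1.554
W_by_gas = 18851 J.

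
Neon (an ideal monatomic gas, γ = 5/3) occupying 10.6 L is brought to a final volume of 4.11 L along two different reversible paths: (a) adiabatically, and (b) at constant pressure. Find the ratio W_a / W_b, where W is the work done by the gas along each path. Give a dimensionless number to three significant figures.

Path (a) adiabatic: W = P₁V₁(1 − (V₁/V₂)^(γ−1))/(γ−1) → W_a/(P₁V₁) = -1.321.
Path (b) isobaric: W = P₁(V₂ − V₁) → W_b/(P₁V₁) = -0.6123.
W_a / W_b = -1.321 / -0.6123 = 2.158.

W_a / W_b ≈ 2.16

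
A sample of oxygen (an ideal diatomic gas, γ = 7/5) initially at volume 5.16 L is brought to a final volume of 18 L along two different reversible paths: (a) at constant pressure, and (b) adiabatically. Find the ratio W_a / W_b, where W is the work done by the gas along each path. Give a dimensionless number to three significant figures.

W_a / W_b ≈ 2.53

Path (a) isobaric: W = P₁(V₂ − V₁) → W_a/(P₁V₁) = 2.488.
Path (b) adiabatic: W = P₁V₁(1 − (V₁/V₂)^(γ−1))/(γ−1) → W_b/(P₁V₁) = 0.9833.
W_a / W_b = 2.488 / 0.9833 = 2.531.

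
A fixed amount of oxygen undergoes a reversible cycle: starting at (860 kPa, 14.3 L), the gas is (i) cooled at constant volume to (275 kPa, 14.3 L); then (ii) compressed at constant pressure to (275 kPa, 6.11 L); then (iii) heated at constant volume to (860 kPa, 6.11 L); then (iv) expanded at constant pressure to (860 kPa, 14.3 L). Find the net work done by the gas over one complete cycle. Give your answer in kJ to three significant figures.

Constant-volume legs do no work.
W(ii) = (275)(6.11 − 14.3) = -2252 J; W(iv) = (860)(14.3 − 6.11) = 7043 J.
W_net = -2252 + 7043 = 4791 J (the clockwise enclosed area).

W_net ≈ 4.79 kJ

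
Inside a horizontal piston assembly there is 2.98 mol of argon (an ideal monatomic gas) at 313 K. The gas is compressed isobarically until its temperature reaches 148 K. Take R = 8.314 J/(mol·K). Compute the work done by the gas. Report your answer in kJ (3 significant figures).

Isobaric: W = P ΔV = nR ΔT.
W = (2.98)(8.314)(148 − 313) = -4088 J.

W ≈ -4.09 kJ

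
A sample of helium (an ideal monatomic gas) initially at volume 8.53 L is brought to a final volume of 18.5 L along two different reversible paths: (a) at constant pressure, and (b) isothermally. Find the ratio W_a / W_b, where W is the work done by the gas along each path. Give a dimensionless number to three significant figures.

Path (a) isobaric: W = P₁(V₂ − V₁) → W_a/(P₁V₁) = 1.169.
Path (b) isothermal: W = P₁V₁ ln(V₂/V₁) → W_b/(P₁V₁) = 0.7742.
W_a / W_b = 1.169 / 0.7742 = 1.51.

W_a / W_b ≈ 1.51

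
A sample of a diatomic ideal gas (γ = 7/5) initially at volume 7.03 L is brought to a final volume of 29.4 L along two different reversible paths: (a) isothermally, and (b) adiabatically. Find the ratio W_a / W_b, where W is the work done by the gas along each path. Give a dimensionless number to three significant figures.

Path (a) isothermal: W = P₁V₁ ln(V₂/V₁) → W_a/(P₁V₁) = 1.431.
Path (b) adiabatic: W = P₁V₁(1 − (V₁/V₂)^(γ−1))/(γ−1) → W_b/(P₁V₁) = 1.089.
W_a / W_b = 1.431 / 1.089 = 1.313.

W_a / W_b ≈ 1.31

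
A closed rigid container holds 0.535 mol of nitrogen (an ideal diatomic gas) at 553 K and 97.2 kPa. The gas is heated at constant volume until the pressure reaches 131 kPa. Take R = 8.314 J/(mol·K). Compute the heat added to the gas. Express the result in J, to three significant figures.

Constant volume ⇒ W = 0, so Q = ΔU = nCᵥΔT with Cᵥ = 5R/2 = 20.79 J/(mol·K).
At constant V, T₂/T₁ = P₂/P₁ ⇒ ΔT = T₁(P₂/P₁ − 1) = 553·(131/97.2 − 1) = 192.3 K.
ΔU = (0.535)(20.79)(192.3) = 2138 J.

Q ≈ 2140 J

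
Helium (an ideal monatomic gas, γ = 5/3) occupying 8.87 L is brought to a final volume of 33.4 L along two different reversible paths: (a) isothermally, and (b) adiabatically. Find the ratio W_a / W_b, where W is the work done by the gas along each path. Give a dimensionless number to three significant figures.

Path (a) isothermal: W = P₁V₁ ln(V₂/V₁) → W_a/(P₁V₁) = 1.326.
Path (b) adiabatic: W = P₁V₁(1 − (V₁/V₂)^(γ−1))/(γ−1) → W_b/(P₁V₁) = 0.8803.
W_a / W_b = 1.326 / 0.8803 = 1.506.

W_a / W_b ≈ 1.51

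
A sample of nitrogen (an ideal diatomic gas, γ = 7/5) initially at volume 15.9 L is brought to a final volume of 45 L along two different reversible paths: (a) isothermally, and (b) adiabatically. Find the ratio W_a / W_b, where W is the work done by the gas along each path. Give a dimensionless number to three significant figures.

Path (a) isothermal: W = P₁V₁ ln(V₂/V₁) → W_a/(P₁V₁) = 1.04.
Path (b) adiabatic: W = P₁V₁(1 − (V₁/V₂)^(γ−1))/(γ−1) → W_b/(P₁V₁) = 0.851.
W_a / W_b = 1.04 / 0.851 = 1.222.

W_a / W_b ≈ 1.22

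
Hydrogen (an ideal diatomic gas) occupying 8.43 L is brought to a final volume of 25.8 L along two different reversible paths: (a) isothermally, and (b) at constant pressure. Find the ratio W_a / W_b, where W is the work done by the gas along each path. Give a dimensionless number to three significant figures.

Path (a) isothermal: W = P₁V₁ ln(V₂/V₁) → W_a/(P₁V₁) = 1.119.
Path (b) isobaric: W = P₁(V₂ − V₁) → W_b/(P₁V₁) = 2.06.
W_a / W_b = 1.119 / 2.06 = 0.5429.

W_a / W_b ≈ 0.543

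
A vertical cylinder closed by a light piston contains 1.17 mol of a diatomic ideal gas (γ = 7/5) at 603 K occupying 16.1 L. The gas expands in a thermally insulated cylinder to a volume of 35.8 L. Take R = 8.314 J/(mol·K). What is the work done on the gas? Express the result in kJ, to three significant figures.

W ≈ -4.01 kJ

Adiabatic: TV^(γ−1) = const with γ = 7/5.
T₂ = T₁ (V₁/V₂)^(γ−1) = 603 × (16.1/35.8)^0.4 = 603 × 0.7264 = 438 K.
W_by = nCᵥ(T₁ − T₂) = (1.17)(20.79)(603 − 438) = 4012 J.
Work on gas = −W_by = -4012 J.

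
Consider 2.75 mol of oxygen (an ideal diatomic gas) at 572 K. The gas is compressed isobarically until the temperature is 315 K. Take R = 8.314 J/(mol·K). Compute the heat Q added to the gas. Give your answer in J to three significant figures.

Isobaric: W = nRΔT = (2.75)(8.314)(-257) = -5876 J.
ΔU = nCᵥΔT with Cᵥ = 5R/2: ΔU = (2.75)(20.79)(-257) = -14690 J.
Q = ΔU + W = -14690 − 5876 = -20566 J.

Q ≈ -20600 J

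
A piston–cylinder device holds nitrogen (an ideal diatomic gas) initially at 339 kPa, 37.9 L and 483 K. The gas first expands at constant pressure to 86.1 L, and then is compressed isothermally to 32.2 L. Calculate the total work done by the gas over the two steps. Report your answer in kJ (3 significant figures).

W_total ≈ -12.4 kJ

Step 1 (isobaric): W = PΔV = (339 kPa)(86.1 − 37.9 L) = 16340 J.
After step 1: P = 339 kPa, V = 86.1 L, T = 1097 K.
Step 2 (isothermal): W = P₁V₁ ln(V₂/V₁) = (29188) ln(32.2/86.1) = -28708 J.
W_total = 16340 − 28708 = -12368 J.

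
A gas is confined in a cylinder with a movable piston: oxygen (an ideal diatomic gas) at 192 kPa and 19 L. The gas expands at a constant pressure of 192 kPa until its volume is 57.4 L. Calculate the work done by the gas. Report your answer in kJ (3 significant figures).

Isobaric: W = P ΔV.
W = (192 kPa)(57.4 − 19 L) = (192)(38.4) = 7373 J.

W ≈ 7.37 kJ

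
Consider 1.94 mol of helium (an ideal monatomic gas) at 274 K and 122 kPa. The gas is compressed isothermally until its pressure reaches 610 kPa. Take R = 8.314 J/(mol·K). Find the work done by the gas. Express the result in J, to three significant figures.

W ≈ -7110 J

Isothermal process: W = nRT ln(V₂/V₁) = nRT ln(P₁/P₂).
W = (1.94)(8.314)(274) × ln(122/610)
  = 4419 × ln(0.2) = 4419 × -1.609
W_by_gas = -7113 J.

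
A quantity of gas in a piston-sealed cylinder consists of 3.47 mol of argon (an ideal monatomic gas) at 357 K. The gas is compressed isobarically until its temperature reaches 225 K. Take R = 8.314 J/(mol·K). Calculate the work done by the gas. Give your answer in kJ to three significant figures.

Isobaric: W = P ΔV = nR ΔT.
W = (3.47)(8.314)(225 − 357) = -3808 J.

W ≈ -3.81 kJ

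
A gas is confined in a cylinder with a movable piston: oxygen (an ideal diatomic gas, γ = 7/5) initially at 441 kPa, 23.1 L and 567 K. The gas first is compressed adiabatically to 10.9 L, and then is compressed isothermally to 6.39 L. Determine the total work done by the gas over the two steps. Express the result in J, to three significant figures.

W_total ≈ -16300 J

Step 1 (adiabatic): W = (P₁V₁ − P₂V₂)/(γ−1) = (10187 − 13757)/0.4 = -8925 J.
After step 1: P = 1262 kPa, V = 10.9 L, T = 765.7 K.
Step 2 (isothermal): W = P₁V₁ ln(V₂/V₁) = (13757) ln(6.39/10.9) = -7347 J.
W_total = -8925 − 7347 = -16271 J.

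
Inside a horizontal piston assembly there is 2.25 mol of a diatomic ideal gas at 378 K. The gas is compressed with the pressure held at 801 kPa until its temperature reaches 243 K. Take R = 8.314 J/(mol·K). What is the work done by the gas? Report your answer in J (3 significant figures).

Isobaric: W = P ΔV = nR ΔT.
W = (2.25)(8.314)(243 − 378) = -2525 J.

W ≈ -2530 J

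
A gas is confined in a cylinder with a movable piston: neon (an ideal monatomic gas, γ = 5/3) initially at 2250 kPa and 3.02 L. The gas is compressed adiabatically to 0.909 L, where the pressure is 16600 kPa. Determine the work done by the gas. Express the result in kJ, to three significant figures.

W ≈ -12.4 kJ

Adiabatic: W = (P₁V₁ − P₂V₂)/(γ − 1) with γ = 5/3.
P₁V₁ = 6795 J, P₂V₂ = 15089 J.
W = (6795 − 15089) / 0.6667 = -12442 J.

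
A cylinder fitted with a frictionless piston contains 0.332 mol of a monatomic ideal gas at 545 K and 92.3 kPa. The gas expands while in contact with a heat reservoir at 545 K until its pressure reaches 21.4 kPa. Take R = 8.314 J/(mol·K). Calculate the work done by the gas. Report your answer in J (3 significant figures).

W ≈ 2200 J

Isothermal process: W = nRT ln(V₂/V₁) = nRT ln(P₁/P₂).
W = (0.332)(8.314)(545) × ln(92.3/21.4)
  = 1504 × ln(4.313) = 1504 × 1.462
W_by_gas = 2199 J.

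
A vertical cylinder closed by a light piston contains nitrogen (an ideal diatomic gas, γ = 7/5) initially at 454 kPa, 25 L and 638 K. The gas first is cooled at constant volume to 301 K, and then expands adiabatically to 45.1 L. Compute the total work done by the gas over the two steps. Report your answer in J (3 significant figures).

Step 1 (isochoric): W = 0 (constant volume).
After step 1: P = 214.2 kPa (V unchanged).
Step 2 (adiabatic): W = (P₁V₁ − P₂V₂)/(γ−1) = (5355 − 4229)/0.4 = 2814 J.
W_total = 0 + 2814 = 2814 J.

W_total ≈ 2810 J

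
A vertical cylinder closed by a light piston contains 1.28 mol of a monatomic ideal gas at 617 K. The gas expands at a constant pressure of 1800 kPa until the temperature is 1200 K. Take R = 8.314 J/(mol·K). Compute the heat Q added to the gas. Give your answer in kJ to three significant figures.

Q ≈ 15.5 kJ

Isobaric: W = nRΔT = (1.28)(8.314)(583) = 6204 J.
ΔU = nCᵥΔT with Cᵥ = 3R/2: ΔU = (1.28)(12.47)(583) = 9306 J.
Q = ΔU + W = 9306 + 6204 = 15511 J.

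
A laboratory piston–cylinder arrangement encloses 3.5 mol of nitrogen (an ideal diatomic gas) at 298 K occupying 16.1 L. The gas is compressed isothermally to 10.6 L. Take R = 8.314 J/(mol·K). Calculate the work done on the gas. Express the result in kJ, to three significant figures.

Isothermal: W = nRT ln(V₂/V₁).
W = (3.5)(8.314)(298) × ln(10.6/16.1)
  = 8672 × -0.418
W_by_gas = -3624 J; work on gas = −W_by = 3624 J.

W ≈ 3.62 kJ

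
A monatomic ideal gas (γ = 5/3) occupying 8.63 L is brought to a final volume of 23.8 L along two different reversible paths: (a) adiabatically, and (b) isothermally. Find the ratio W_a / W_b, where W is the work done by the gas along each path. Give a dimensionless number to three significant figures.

W_a / W_b ≈ 0.727

Path (a) adiabatic: W = P₁V₁(1 − (V₁/V₂)^(γ−1))/(γ−1) → W_a/(P₁V₁) = 0.7373.
Path (b) isothermal: W = P₁V₁ ln(V₂/V₁) → W_b/(P₁V₁) = 1.014.
W_a / W_b = 0.7373 / 1.014 = 0.7268.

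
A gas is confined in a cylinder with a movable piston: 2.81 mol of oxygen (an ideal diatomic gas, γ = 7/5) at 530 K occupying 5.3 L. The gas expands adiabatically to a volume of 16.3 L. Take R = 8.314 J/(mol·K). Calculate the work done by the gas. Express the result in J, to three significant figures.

Adiabatic: TV^(γ−1) = const with γ = 7/5.
T₂ = T₁ (V₁/V₂)^(γ−1) = 530 × (5.3/16.3)^0.4 = 530 × 0.638 = 338.2 K.
W_by = nCᵥ(T₁ − T₂) = (2.81)(20.79)(530 − 338.2) = 11205 J.

W ≈ 11200 J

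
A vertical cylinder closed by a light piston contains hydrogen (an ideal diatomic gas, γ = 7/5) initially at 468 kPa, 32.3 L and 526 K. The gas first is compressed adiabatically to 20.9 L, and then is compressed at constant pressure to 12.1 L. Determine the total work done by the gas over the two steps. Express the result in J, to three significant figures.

W_total ≈ -14800 J

Step 1 (adiabatic): W = (P₁V₁ − P₂V₂)/(γ−1) = (15116 − 17992)/0.4 = -7188 J.
After step 1: P = 860.8 kPa, V = 20.9 L, T = 626 K.
Step 2 (isobaric): W = PΔV = (860.8 kPa)(12.1 − 20.9 L) = -7575 J.
W_total = -7188 − 7575 = -14764 J.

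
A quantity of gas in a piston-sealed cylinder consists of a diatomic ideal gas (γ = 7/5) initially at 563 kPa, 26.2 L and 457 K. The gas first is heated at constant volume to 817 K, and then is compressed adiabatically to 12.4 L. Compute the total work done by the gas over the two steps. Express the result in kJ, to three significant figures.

Step 1 (isochoric): W = 0 (constant volume).
After step 1: P = 1007 kPa (V unchanged).
Step 2 (adiabatic): W = (P₁V₁ − P₂V₂)/(γ−1) = (26370 − 35569)/0.4 = -22996 J.
W_total = 0 − 22996 = -22996 J.

W_total ≈ -23.0 kJ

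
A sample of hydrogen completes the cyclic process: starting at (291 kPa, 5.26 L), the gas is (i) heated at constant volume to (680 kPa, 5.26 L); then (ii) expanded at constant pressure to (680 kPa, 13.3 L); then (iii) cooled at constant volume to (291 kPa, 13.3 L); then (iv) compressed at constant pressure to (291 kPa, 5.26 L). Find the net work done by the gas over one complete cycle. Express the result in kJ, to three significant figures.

W_net ≈ 3.13 kJ

Constant-volume legs do no work.
W(ii) = (680)(13.3 − 5.26) = 5467 J; W(iv) = (291)(5.26 − 13.3) = -2340 J.
W_net = 5467 − 2340 = 3128 J (the clockwise enclosed area).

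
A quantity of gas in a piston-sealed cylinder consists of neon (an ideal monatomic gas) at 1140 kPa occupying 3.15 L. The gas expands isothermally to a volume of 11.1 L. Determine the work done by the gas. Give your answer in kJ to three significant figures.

W ≈ 4.52 kJ

Isothermal: W = nRT ln(V₂/V₁) = P₁V₁ ln(V₂/V₁).
P₁V₁ = (1140 kPa)(3.15 L) = 3591 J.
W = 3591 × ln(11.1/3.15) = 3591 × 1.26
W_by_gas = 4523 J.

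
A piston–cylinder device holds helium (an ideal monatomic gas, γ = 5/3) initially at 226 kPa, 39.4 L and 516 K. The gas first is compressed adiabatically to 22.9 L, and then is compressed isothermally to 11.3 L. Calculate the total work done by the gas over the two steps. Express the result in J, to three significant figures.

W_total ≈ -14900 J

Step 1 (adiabatic): W = (P₁V₁ − P₂V₂)/(γ−1) = (8904 − 12785)/0.667 = -5821 J.
After step 1: P = 558.3 kPa, V = 22.9 L, T = 740.9 K.
Step 2 (isothermal): W = P₁V₁ ln(V₂/V₁) = (12785) ln(11.3/22.9) = -9031 J.
W_total = -5821 − 9031 = -14852 J.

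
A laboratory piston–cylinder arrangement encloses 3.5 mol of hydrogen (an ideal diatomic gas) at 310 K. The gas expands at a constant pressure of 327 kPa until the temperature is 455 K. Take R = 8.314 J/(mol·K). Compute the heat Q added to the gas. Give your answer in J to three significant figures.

Isobaric: W = nRΔT = (3.5)(8.314)(145) = 4219 J.
ΔU = nCᵥΔT with Cᵥ = 5R/2: ΔU = (3.5)(20.79)(145) = 10548 J.
Q = ΔU + W = 10548 + 4219 = 14768 J.

Q ≈ 14800 J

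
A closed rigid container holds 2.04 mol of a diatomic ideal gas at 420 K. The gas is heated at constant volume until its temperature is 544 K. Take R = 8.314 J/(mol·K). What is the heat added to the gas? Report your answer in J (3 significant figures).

Q ≈ 5260 J

Constant volume ⇒ W = 0, so Q = ΔU = nCᵥΔT with Cᵥ = 5R/2 = 20.79 J/(mol·K).
ΔU = (2.04)(20.79)(544 − 420) = 5258 J.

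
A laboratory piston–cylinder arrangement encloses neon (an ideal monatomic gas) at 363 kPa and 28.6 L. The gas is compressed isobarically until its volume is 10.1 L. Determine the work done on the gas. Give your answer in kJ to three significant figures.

W ≈ 6.72 kJ

Isobaric: W = P ΔV.
W = (363 kPa)(10.1 − 28.6 L) = (363)(-18.5) = -6716 J.
Work on gas = −W_by = 6716 J.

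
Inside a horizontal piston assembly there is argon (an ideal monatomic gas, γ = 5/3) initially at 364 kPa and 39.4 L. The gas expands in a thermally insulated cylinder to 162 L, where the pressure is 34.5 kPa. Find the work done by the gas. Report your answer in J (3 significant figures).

Adiabatic: W = (P₁V₁ − P₂V₂)/(γ − 1) with γ = 5/3.
P₁V₁ = 14342 J, P₂V₂ = 5589 J.
W = (14342 − 5589) / 0.6667 = 13129 J.

W ≈ 13100 J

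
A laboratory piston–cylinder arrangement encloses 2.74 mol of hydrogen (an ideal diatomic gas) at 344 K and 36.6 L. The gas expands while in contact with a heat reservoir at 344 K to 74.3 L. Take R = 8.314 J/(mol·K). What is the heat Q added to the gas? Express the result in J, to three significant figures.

Q ≈ 5550 J

Isothermal ⇒ ΔU = 0, so Q = W = nRT ln(V₂/V₁).
Q = (2.74)(8.314)(344) ln(74.3/36.6) = 7836 × 0.7081 = 5549 J.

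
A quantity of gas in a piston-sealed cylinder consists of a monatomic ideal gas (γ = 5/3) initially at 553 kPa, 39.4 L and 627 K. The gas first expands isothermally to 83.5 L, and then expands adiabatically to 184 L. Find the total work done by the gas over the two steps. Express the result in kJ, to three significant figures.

Step 1 (isothermal): W = P₁V₁ ln(V₂/V₁) = (21788) ln(83.5/39.4) = 16365 J.
After step 1: P = 260.9 kPa, V = 83.5 L, T = 627 K.
Step 2 (adiabatic): W = (P₁V₁ − P₂V₂)/(γ−1) = (21788 − 12867)/0.667 = 13382 J.
W_total = 16365 + 13382 = 29747 J.

W_total ≈ 29.7 kJ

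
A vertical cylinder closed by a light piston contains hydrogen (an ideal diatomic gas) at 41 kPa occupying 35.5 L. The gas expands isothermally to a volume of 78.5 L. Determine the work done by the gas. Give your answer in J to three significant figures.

W ≈ 1160 J

Isothermal: W = nRT ln(V₂/V₁) = P₁V₁ ln(V₂/V₁).
P₁V₁ = (41 kPa)(35.5 L) = 1456 J.
W = 1456 × ln(78.5/35.5) = 1456 × 0.7936
W_by_gas = 1155 J.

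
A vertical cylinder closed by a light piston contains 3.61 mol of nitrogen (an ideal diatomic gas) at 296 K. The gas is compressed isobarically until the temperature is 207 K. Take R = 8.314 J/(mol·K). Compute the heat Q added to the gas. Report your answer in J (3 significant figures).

Isobaric: W = nRΔT = (3.61)(8.314)(-89) = -2671 J.
ΔU = nCᵥΔT with Cᵥ = 5R/2: ΔU = (3.61)(20.79)(-89) = -6678 J.
Q = ΔU + W = -6678 − 2671 = -9349 J.

Q ≈ -9350 J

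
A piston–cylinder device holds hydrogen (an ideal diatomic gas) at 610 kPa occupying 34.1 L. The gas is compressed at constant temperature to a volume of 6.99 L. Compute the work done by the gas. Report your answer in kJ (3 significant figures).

W ≈ -33.0 kJ

Isothermal: W = nRT ln(V₂/V₁) = P₁V₁ ln(V₂/V₁).
P₁V₁ = (610 kPa)(34.1 L) = 20801 J.
W = 20801 × ln(6.99/34.1) = 20801 × -1.585
W_by_gas = -32966 J.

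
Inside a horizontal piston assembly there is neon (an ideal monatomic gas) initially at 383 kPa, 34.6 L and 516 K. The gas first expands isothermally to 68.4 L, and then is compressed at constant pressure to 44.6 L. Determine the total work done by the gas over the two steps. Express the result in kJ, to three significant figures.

W_total ≈ 4.42 kJ

Step 1 (isothermal): W = P₁V₁ ln(V₂/V₁) = (13252) ln(68.4/34.6) = 9031 J.
After step 1: P = 193.7 kPa, V = 68.4 L, T = 516 K.
Step 2 (isobaric): W = PΔV = (193.7 kPa)(44.6 − 68.4 L) = -4611 J.
W_total = 9031 − 4611 = 4420 J.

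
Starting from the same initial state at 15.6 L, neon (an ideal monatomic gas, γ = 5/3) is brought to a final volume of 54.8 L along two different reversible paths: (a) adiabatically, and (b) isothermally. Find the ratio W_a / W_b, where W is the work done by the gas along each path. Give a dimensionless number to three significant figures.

Path (a) adiabatic: W = P₁V₁(1 − (V₁/V₂)^(γ−1))/(γ−1) → W_a/(P₁V₁) = 0.8509.
Path (b) isothermal: W = P₁V₁ ln(V₂/V₁) → W_b/(P₁V₁) = 1.256.
W_a / W_b = 0.8509 / 1.256 = 0.6772.

W_a / W_b ≈ 0.677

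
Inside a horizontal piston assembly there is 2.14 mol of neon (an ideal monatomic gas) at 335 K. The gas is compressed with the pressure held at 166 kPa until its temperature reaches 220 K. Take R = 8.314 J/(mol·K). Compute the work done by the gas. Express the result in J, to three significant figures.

Isobaric: W = P ΔV = nR ΔT.
W = (2.14)(8.314)(220 − 335) = -2046 J.

W ≈ -2050 J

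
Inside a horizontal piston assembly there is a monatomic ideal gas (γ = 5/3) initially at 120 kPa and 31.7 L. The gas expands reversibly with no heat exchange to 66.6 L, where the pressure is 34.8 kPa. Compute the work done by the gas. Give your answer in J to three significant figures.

Adiabatic: W = (P₁V₁ − P₂V₂)/(γ − 1) with γ = 5/3.
P₁V₁ = 3804 J, P₂V₂ = 2318 J.
W = (3804 − 2318) / 0.6667 = 2229 J.

W ≈ 2230 J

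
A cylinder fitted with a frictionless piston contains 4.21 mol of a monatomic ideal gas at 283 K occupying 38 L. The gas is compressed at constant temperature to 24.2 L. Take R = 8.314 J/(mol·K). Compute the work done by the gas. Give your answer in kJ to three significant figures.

Isothermal: W = nRT ln(V₂/V₁).
W = (4.21)(8.314)(283) × ln(24.2/38)
  = 9906 × -0.4512
W_by_gas = -4470 J.

W ≈ -4.47 kJ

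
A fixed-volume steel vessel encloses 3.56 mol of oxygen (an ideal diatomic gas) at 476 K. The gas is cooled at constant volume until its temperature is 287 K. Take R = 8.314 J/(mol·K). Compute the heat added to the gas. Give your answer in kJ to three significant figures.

Constant volume ⇒ W = 0, so Q = ΔU = nCᵥΔT with Cᵥ = 5R/2 = 20.79 J/(mol·K).
ΔU = (3.56)(20.79)(287 − 476) = -13985 J.

Q ≈ -14.0 kJ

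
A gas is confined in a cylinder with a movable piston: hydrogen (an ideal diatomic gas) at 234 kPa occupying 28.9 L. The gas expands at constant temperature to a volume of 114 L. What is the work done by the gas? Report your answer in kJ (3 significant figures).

W ≈ 9.28 kJ

Isothermal: W = nRT ln(V₂/V₁) = P₁V₁ ln(V₂/V₁).
P₁V₁ = (234 kPa)(28.9 L) = 6763 J.
W = 6763 × ln(114/28.9) = 6763 × 1.372
W_by_gas = 9281 J.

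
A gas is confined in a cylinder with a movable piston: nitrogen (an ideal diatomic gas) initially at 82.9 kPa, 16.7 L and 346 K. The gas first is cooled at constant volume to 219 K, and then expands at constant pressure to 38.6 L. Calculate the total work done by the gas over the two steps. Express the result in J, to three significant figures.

Step 1 (isochoric): W = 0 (constant volume).
After step 1: P = 52.47 kPa (V unchanged).
Step 2 (isobaric): W = PΔV = (52.47 kPa)(38.6 − 16.7 L) = 1149 J.
W_total = 0 + 1149 = 1149 J.

W_total ≈ 1150 J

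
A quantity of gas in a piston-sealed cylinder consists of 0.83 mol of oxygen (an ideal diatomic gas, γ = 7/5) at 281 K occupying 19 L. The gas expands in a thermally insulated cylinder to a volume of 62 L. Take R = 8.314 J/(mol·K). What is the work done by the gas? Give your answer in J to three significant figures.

W ≈ 1830 J

Adiabatic: TV^(γ−1) = const with γ = 7/5.
T₂ = T₁ (V₁/V₂)^(γ−1) = 281 × (19/62)^0.4 = 281 × 0.6231 = 175.1 K.
W_by = nCᵥ(T₁ − T₂) = (0.83)(20.79)(281 − 175.1) = 1827 J.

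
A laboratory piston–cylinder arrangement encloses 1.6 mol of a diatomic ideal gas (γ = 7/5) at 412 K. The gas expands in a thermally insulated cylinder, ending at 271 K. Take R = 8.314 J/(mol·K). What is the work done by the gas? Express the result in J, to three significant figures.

W ≈ 4690 J

Adiabatic ⇒ Q = 0, so W_by = −ΔU = nCᵥ(T₁ − T₂).
Cᵥ = 5R/2 = 20.79 J/(mol·K).
W = (1.6)(20.79)(412 − 271) = 4689 J.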